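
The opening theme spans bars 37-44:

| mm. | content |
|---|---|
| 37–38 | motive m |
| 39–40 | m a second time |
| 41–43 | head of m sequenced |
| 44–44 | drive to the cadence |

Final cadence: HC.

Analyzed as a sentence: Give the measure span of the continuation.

After the presentation (mm. 37–40), the continuation covers the fragmentation through the cadence: mm. 41–44.

measures 41–44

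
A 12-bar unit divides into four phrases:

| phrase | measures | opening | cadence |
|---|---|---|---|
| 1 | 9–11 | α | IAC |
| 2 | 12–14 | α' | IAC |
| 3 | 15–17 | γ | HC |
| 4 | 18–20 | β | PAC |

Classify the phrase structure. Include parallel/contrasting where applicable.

Four phrases in two halves: the first half (mm. 9-14) ends with an imperfect authentic cadence, the second (bars 15–20) with a perfect authentic cadence — a large antecedent–consequent pair, i.e. a double period.
Phrase 3 begins with different material from phrase 1, making it contrasting.

contrasting double period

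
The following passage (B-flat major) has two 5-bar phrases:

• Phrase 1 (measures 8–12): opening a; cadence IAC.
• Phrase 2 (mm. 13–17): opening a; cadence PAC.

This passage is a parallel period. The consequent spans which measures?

The antecedent is the phrase ending with the weaker cadence (imperfect authentic cadence, phrase 1) and the consequent the one ending more conclusively (perfect authentic cadence, phrase 2); the consequent is mm. 13–17.

measures 13–17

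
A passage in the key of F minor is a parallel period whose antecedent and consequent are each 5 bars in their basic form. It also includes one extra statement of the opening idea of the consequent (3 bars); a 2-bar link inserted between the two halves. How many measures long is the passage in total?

Basic parallel period: 5 + 5 = 10 bars.
10 (basic form) + 3 (extra statement) + 2 (link) = 15.

15 measures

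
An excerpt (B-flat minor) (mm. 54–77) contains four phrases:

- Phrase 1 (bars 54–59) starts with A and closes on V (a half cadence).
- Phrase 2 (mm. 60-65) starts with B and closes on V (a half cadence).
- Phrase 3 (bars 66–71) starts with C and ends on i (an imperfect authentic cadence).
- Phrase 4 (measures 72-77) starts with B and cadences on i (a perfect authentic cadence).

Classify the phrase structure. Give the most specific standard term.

contrasting double period

Four phrases in two halves: the first half (mm. 54–65) ends with a half cadence, the second (measures 66–77) with a perfect authentic cadence — a large antecedent–consequent pair, i.e. a double period.
Phrase 3 begins with different material from phrase 1, making it contrasting.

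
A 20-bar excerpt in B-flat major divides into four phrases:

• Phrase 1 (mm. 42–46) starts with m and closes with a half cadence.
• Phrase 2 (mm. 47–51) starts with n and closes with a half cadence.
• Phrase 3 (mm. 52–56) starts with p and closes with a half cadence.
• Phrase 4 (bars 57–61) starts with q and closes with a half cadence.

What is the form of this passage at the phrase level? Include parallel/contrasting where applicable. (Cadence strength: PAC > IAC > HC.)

phrase group

Phrase 4 ends with a half cadence, no stronger than phrase 2's half cadence, so the four phrases do not form a double period; nor do phrases 3–4 duplicate 1–2, so it is not a repeated period. With no phrase reaching a conclusive cadence, the passage is a phrase group.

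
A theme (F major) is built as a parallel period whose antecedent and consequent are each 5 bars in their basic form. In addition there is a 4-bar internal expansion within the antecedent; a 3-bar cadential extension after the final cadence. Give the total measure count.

17 measures

Basic parallel period: 5 + 5 = 10 bars.
10 (basic form) + 4 (internal expansion) + 3 (cadential extension) = 17.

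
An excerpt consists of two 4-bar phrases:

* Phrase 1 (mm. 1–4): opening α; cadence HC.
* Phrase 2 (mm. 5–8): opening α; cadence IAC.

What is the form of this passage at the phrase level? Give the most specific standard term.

Phrase 1 ends with a half cadence (weaker) and phrase 2 with an imperfect authentic cadence (stronger): antecedent + consequent = a period.
The two phrases open with the same material (α / α), so the period is parallel.

parallel period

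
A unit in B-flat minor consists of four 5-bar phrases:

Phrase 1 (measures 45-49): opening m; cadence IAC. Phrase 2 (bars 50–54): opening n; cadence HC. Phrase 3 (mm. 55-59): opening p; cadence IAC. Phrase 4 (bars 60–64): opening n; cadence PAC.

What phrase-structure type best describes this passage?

contrasting double period

Four phrases in two halves: the first half (mm. 45–54) ends with a half cadence, the second (mm. 55–64) with a perfect authentic cadence — a large antecedent–consequent pair, i.e. a double period.
Phrase 3 begins with different material from phrase 1, making it contrasting.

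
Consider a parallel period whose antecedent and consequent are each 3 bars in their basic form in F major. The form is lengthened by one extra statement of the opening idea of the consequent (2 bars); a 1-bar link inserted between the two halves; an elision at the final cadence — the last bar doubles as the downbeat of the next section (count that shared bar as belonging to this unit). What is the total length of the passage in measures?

Basic parallel period: 3 + 3 = 6 bars.
6 (basic form) + 2 (extra statement) + 1 (link) = 9.
The elision shares a bar with the next section but does not change this unit's count.

9 measures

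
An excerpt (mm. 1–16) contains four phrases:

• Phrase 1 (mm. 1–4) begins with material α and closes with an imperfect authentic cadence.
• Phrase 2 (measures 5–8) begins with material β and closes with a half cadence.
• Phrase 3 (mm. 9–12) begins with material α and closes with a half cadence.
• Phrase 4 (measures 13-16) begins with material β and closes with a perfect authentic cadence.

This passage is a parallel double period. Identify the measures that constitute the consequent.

measures 9–16

In a double period the four phrases pair into a large antecedent (phrases 1–2, ending half cadence) and a large consequent (phrases 3–4, ending perfect authentic cadence). The consequent spans mm. 9–16.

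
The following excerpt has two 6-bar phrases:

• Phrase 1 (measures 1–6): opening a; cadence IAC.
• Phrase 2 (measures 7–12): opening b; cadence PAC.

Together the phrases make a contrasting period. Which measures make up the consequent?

The phrase ending with the weaker cadence (imperfect authentic cadence) is the antecedent; the one ending more conclusively (perfect authentic cadence) is the consequent. The consequent is measures 7–12.

measures 7–12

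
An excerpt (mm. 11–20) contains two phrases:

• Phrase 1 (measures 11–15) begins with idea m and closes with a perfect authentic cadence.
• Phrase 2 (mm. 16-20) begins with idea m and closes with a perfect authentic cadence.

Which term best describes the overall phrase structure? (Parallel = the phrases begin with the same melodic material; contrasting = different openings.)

Both phrases have the same opening (m) and the same cadence (perfect authentic cadence): the second is a restatement, not a consequent, so this is a repeated phrase rather than a period.

repeated phrase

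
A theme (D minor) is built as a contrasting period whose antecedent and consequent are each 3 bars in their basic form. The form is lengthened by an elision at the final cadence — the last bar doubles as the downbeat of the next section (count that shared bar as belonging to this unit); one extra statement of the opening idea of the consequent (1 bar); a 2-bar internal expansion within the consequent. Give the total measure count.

9 measures

Basic contrasting period: 3 + 3 = 6 bars.
6 (basic form) + 1 (extra statement) + 2 (internal expansion) = 9.
The elision shares a bar with the next section but does not change this unit's count.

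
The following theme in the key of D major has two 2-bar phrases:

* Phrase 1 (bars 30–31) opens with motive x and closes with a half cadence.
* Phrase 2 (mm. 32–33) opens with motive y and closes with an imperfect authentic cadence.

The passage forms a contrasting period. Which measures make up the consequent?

The phrase ending with the weaker cadence (half cadence) is the antecedent; the one ending more conclusively (imperfect authentic cadence) is the consequent. The consequent is measures 32–33.

measures 32–33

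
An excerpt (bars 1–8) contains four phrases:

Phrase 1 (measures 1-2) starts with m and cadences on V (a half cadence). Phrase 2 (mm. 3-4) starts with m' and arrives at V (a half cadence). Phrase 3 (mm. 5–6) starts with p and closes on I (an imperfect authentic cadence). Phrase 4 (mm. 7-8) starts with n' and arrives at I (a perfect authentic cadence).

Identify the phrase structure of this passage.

Four phrases in two halves: the first half (measures 1-4) ends with a half cadence, the second (measures 5–8) with a perfect authentic cadence — a large antecedent–consequent pair, i.e. a double period.
Phrase 3 begins with different material from phrase 1, making it contrasting.

contrasting double period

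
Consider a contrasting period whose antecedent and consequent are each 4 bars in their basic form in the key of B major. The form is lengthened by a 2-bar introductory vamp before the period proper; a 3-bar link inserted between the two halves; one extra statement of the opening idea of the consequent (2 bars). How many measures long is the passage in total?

Basic contrasting period: 4 + 4 = 8 bars.
8 (basic form) + 2 (introduction) + 3 (link) + 2 (extra statement) = 15.

15 measures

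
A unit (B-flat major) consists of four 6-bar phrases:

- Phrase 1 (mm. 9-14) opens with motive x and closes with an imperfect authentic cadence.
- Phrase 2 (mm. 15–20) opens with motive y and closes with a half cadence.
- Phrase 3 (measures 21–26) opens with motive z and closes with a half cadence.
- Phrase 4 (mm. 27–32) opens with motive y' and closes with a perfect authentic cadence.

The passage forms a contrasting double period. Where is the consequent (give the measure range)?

measures 21–32

In a double period the four phrases pair into a large antecedent (phrases 1–2, ending half cadence) and a large consequent (phrases 3–4, ending perfect authentic cadence). The consequent spans mm. 21–32.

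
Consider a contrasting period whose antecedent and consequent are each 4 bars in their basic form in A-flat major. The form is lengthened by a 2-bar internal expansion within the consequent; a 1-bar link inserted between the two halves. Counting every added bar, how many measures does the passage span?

Basic contrasting period: 4 + 4 = 8 bars.
8 (basic form) + 2 (internal expansion) + 1 (link) = 11.

11 measures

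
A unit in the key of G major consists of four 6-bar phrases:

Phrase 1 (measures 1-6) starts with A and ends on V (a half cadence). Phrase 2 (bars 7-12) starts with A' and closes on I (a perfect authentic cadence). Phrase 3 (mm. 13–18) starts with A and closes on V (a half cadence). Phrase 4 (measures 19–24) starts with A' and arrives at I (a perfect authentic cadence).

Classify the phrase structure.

repeated period

The cadence pattern HC–PAC–HC–PAC is weak–strong twice, and phrases 3–4 restate phrases 1–2: a period heard twice, not a double period (which would end weakly at phrase 2).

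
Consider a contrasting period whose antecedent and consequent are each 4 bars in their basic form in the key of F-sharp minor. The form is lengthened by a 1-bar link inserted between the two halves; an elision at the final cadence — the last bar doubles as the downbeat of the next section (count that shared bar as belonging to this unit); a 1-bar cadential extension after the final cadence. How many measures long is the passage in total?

10 measures

Basic contrasting period: 4 + 4 = 8 bars.
8 (basic form) + 1 (link) + 1 (cadential extension) = 10.
The elision shares a bar with the next section but does not change this unit's count.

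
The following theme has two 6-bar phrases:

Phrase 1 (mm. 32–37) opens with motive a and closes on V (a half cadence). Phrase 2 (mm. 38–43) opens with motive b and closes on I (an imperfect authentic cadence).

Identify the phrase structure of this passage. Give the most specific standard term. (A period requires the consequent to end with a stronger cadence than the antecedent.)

contrasting period

Phrase 1 ends with a half cadence (weaker) and phrase 2 with an imperfect authentic cadence (stronger): antecedent + consequent = a period.
The two phrases open with different material (a / b), so the period is contrasting.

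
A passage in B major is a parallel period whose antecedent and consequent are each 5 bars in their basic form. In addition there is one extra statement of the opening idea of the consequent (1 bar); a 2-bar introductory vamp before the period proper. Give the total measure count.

Basic parallel period: 5 + 5 = 10 bars.
10 (basic form) + 1 (extra statement) + 2 (introduction) = 13.

13 measures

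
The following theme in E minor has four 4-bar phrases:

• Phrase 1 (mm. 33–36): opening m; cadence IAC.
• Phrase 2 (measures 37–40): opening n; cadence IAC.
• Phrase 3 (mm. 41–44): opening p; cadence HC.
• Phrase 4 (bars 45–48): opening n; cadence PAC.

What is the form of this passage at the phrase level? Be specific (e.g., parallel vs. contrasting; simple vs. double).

contrasting double period

Four phrases in two halves: the first half (bars 33–40) ends with an imperfect authentic cadence, the second (bars 41–48) with a perfect authentic cadence — a large antecedent–consequent pair, i.e. a double period.
Phrase 3 begins with different material from phrase 1, making it contrasting.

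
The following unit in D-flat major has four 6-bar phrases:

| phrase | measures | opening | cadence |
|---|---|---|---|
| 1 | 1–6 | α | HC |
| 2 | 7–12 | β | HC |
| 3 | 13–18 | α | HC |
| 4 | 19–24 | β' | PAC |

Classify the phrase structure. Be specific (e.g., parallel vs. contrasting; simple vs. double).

Four phrases in two halves: the first half (mm. 1-12) ends with a half cadence, the second (bars 13–24) with a perfect authentic cadence — a large antecedent–consequent pair, i.e. a double period.
Phrase 3 begins with the same material as phrase 1, making it parallel.

parallel double period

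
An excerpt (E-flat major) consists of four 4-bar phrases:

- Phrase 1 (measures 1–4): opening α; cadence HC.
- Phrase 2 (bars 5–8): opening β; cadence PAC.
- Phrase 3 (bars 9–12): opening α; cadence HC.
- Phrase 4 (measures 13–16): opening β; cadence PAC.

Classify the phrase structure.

repeated period

The cadence pattern HC–PAC–HC–PAC is weak–strong twice, and phrases 3–4 restate phrases 1–2: a period heard twice, not a double period (which would end weakly at phrase 2).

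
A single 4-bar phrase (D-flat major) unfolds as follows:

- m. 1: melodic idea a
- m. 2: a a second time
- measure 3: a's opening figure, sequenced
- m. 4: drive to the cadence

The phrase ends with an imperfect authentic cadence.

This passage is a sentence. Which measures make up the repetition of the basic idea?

measures 2–2

The presentation of a sentence is the basic idea (measure 1) plus its repetition (m. 2); the repetition of the basic idea is therefore measure 2.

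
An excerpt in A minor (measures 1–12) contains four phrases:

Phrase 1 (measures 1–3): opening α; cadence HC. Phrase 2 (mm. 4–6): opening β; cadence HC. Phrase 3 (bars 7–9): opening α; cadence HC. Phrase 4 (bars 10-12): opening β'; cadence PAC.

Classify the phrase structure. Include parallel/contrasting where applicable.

Four phrases in two halves: the first half (bars 1–6) ends with a half cadence, the second (measures 7-12) with a perfect authentic cadence — a large antecedent–consequent pair, i.e. a double period.
Phrase 3 begins with the same material as phrase 1, making it parallel.

parallel double period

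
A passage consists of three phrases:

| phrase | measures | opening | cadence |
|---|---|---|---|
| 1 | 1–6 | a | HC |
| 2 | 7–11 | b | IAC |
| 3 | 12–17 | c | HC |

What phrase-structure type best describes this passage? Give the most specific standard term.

phrase group

The final phrase closes with a half cadence, which is not stronger than the preceding imperfect authentic cadence; the 3 phrases lack an overall antecedent–consequent design and so form a phrase group.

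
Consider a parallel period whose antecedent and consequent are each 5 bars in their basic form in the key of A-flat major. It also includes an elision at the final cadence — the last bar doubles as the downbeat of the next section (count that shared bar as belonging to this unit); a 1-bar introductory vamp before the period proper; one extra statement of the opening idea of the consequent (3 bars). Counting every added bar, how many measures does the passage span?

14 measures

Basic parallel period: 5 + 5 = 10 bars.
10 (basic form) + 1 (introduction) + 3 (extra statement) = 14.
The elision shares a bar with the next section but does not change this unit's count.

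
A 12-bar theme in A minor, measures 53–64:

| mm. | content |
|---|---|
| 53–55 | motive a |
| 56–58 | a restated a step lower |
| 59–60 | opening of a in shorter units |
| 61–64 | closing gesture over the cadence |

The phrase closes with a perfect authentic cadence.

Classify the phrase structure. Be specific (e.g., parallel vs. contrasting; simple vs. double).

Basic idea (mm. 53–55) + its repetition (bars 56–58) form the presentation; fragmentation and cadence (mm. 59-64) form the continuation — the 12-bar whole is a sentence.

sentence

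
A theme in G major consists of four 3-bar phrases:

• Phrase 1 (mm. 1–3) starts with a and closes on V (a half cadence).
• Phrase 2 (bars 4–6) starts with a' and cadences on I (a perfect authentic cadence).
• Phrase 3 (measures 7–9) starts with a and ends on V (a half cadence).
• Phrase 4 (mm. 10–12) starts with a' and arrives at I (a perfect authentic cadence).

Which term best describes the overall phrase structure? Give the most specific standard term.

The cadence pattern HC–PAC–HC–PAC is weak–strong twice, and phrases 3–4 restate phrases 1–2: a period heard twice, not a double period (which would end weakly at phrase 2).

repeated period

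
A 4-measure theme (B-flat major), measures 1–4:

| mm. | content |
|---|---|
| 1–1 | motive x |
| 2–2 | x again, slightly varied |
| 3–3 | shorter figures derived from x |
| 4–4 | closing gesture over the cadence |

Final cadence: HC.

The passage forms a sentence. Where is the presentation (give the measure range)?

measures 1–2

The presentation of a sentence is the basic idea (measure 1) plus its repetition (measure 2); the presentation is therefore mm. 1–2.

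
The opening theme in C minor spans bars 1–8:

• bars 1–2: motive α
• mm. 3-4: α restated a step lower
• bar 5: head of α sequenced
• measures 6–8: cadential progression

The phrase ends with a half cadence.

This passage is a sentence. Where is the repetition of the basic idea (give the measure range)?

measures 3–4

The presentation of a sentence is the basic idea (mm. 1–2) plus its repetition (mm. 3–4); the repetition of the basic idea is therefore bars 3–4.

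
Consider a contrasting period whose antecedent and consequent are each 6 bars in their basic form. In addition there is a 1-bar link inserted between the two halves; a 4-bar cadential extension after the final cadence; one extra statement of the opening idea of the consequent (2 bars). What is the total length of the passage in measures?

Basic contrasting period: 6 + 6 = 12 bars.
12 (basic form) + 1 (link) + 4 (cadential extension) + 2 (extra statement) = 19.

19 measures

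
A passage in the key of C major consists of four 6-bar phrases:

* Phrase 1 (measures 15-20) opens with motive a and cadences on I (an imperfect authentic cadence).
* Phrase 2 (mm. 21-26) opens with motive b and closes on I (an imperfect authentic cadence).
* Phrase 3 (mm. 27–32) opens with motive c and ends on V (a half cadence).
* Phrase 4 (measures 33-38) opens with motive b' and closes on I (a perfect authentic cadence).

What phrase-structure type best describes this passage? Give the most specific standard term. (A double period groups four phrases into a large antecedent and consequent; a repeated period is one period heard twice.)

Four phrases in two halves: the first half (mm. 15–26) ends with an imperfect authentic cadence, the second (mm. 27–38) with a perfect authentic cadence — a large antecedent–consequent pair, i.e. a double period.
Phrase 3 begins with different material from phrase 1, making it contrasting.

contrasting double period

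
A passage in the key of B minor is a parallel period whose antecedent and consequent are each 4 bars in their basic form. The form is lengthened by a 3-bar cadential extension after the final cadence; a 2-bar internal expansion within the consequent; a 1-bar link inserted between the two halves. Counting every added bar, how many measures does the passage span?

Basic parallel period: 4 + 4 = 8 bars.
8 (basic form) + 3 (cadential extension) + 2 (internal expansion) + 1 (link) = 14.

14 measures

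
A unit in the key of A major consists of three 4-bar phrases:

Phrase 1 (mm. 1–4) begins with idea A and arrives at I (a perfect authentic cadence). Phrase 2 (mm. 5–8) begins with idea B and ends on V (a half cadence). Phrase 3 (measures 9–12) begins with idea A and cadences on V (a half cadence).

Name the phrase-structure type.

The final phrase closes with a half cadence, which is not stronger than the preceding half cadence; the 3 phrases lack an overall antecedent–consequent design and so form a phrase group.

phrase group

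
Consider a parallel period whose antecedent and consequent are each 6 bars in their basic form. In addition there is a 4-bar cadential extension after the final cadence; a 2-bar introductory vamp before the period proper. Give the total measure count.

Basic parallel period: 6 + 6 = 12 bars.
12 (basic form) + 4 (cadential extension) + 2 (introduction) = 18.

18 measures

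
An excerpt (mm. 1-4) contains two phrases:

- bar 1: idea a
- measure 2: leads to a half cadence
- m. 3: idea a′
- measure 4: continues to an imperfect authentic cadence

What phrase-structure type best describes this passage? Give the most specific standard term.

Phrase 1 ends with a half cadence (weaker) and phrase 2 with an imperfect authentic cadence (stronger): antecedent + consequent = a period.
The two phrases open with the same material (a / a′), so the period is parallel.

parallel period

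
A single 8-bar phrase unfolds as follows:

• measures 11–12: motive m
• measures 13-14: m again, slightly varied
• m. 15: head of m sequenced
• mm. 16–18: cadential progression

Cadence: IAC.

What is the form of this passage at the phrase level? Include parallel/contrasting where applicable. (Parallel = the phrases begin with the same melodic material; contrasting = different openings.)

sentence

Basic idea (mm. 11–12) + its repetition (mm. 13-14) form the presentation; fragmentation and cadence (mm. 15-18) form the continuation — the 8-bar whole is a sentence.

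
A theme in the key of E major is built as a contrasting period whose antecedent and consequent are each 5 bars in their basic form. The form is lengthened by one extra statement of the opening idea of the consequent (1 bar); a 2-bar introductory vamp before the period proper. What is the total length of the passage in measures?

13 measures

Basic contrasting period: 5 + 5 = 10 bars.
10 (basic form) + 1 (extra statement) + 2 (introduction) = 13.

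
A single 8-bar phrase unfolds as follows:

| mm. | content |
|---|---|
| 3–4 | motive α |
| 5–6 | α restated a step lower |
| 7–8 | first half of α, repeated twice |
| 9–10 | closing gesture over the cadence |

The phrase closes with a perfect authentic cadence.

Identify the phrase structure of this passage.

sentence

Basic idea (mm. 3–4) + its repetition (measures 5–6) form the presentation; fragmentation and cadence (mm. 7–10) form the continuation — the 8-bar whole is a sentence.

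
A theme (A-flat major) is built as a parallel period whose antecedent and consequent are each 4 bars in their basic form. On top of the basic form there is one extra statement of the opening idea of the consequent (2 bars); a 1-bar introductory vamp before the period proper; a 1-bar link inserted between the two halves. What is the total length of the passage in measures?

Basic parallel period: 4 + 4 = 8 bars.
8 (basic form) + 2 (extra statement) + 1 (introduction) + 1 (link) = 12.

12 measures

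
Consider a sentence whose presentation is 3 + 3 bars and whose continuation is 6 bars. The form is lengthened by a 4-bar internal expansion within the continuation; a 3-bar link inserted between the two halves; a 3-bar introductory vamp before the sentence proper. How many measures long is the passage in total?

Basic sentence: 3 + 3 + 6 = 12 bars.
12 (basic form) + 4 (internal expansion) + 3 (link) + 3 (introduction) = 22.

22 measures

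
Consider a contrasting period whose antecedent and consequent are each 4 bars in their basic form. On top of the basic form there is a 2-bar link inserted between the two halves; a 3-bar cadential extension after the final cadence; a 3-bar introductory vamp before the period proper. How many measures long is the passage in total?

16 measures

Basic contrasting period: 4 + 4 = 8 bars.
8 (basic form) + 2 (link) + 3 (cadential extension) + 3 (introduction) = 16.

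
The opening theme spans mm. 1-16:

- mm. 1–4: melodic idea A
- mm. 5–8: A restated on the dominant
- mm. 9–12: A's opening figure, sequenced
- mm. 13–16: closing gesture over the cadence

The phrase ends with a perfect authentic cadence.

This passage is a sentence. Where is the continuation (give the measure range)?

measures 9–16

After the presentation (mm. 1–8), the continuation covers the fragmentation through the cadence: measures 9–16.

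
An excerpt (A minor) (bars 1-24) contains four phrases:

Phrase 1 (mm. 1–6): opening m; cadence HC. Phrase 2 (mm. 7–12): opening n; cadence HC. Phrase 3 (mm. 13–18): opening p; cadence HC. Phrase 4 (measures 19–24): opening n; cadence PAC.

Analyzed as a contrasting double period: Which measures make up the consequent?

In a double period the four phrases pair into a large antecedent (phrases 1–2, ending half cadence) and a large consequent (phrases 3–4, ending perfect authentic cadence). The consequent spans measures 13-24.

measures 13–24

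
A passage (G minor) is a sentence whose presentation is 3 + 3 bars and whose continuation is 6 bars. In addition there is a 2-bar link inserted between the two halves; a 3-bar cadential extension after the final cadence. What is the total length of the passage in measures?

17 measures

Basic sentence: 3 + 3 + 6 = 12 bars.
12 (basic form) + 2 (link) + 3 (cadential extension) = 17.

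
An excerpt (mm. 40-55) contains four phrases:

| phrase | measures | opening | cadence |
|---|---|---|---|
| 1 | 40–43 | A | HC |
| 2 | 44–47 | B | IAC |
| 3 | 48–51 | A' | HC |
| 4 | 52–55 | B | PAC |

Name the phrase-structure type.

Four phrases in two halves: the first half (mm. 40-47) ends with an imperfect authentic cadence, the second (measures 48–55) with a perfect authentic cadence — a large antecedent–consequent pair, i.e. a double period.
Phrase 3 begins with the same material as phrase 1, making it parallel.

parallel double period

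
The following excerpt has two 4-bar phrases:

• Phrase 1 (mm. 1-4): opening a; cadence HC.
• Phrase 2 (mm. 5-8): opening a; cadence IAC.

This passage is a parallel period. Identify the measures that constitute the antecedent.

measures 1–4

The antecedent is the phrase ending with the weaker cadence (half cadence, phrase 1) and the consequent the one ending more conclusively (imperfect authentic cadence, phrase 2); the antecedent is bars 1–4.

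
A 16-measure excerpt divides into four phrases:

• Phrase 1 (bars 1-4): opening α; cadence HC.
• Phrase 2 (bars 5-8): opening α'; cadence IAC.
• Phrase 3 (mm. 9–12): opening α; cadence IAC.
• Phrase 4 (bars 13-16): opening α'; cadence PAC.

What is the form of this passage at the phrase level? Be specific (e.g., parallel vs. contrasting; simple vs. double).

Four phrases in two halves: the first half (mm. 1–8) ends with an imperfect authentic cadence, the second (bars 9-16) with a perfect authentic cadence — a large antecedent–consequent pair, i.e. a double period.
Phrase 3 begins with the same material as phrase 1, making it parallel.

parallel double period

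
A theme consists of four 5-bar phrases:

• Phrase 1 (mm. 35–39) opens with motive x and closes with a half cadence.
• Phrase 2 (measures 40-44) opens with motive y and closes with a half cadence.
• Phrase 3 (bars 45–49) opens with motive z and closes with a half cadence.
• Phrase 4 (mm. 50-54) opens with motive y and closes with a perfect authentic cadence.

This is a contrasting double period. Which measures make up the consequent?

measures 45–54

In a double period the first pair of phrases (ending half cadence) is the large antecedent and the second pair (ending perfect authentic cadence) is the large consequent; the consequent is measures 45–54.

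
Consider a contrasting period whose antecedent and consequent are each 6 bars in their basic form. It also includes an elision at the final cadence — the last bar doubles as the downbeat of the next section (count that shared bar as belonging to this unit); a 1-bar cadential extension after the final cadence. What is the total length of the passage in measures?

Basic contrasting period: 6 + 6 = 12 bars.
12 (basic form) + 1 (cadential extension) = 13.
The elision shares a bar with the next section but does not change this unit's count.

13 measures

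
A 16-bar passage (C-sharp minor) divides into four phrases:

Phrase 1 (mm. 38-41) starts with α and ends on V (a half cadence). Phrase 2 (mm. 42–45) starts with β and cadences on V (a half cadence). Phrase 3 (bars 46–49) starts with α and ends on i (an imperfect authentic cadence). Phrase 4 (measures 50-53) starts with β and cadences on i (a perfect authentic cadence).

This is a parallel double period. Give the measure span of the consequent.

In a double period the first pair of phrases (ending half cadence) is the large antecedent and the second pair (ending perfect authentic cadence) is the large consequent; the consequent is measures 46–53.

measures 46–53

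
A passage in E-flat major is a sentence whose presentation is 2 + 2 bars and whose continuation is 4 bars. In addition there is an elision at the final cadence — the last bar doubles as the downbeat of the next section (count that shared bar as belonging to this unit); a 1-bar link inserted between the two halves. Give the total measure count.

9 measures

Basic sentence: 2 + 2 + 4 = 8 bars.
8 (basic form) + 1 (link) = 9.
The elision shares a bar with the next section but does not change this unit's count.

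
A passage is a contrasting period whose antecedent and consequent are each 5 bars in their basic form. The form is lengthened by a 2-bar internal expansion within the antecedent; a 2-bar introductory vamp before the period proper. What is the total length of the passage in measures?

14 measures

Basic contrasting period: 5 + 5 = 10 bars.
10 (basic form) + 2 (internal expansion) + 2 (introduction) = 14.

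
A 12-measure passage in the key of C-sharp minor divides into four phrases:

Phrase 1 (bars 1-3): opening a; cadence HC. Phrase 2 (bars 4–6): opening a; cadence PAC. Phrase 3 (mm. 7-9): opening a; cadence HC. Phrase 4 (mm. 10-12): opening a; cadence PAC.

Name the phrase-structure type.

The cadence pattern HC–PAC–HC–PAC is weak–strong twice, and phrases 3–4 restate phrases 1–2: a period heard twice, not a double period (which would end weakly at phrase 2).

repeated period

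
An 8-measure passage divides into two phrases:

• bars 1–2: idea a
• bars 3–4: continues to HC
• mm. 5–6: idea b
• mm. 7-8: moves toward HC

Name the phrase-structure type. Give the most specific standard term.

phrase group

The second phrase closes with a half cadence, which is not stronger than the first phrase's half cadence; without a weak→strong cadential pair there is no antecedent–consequent relationship, so this is a phrase group rather than a period.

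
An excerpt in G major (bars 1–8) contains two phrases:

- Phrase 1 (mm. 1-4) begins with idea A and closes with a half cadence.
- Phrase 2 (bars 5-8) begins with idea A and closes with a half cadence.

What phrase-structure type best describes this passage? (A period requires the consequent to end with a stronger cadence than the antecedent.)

Both phrases have the same opening (A) and the same cadence (half cadence): the second is a restatement, not a consequent, so this is a repeated phrase rather than a period.

repeated phrase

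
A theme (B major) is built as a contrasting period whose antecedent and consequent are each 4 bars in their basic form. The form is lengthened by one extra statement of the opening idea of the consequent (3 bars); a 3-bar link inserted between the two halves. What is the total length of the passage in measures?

Basic contrasting period: 4 + 4 = 8 bars.
8 (basic form) + 3 (extra statement) + 3 (link) = 14.

14 measures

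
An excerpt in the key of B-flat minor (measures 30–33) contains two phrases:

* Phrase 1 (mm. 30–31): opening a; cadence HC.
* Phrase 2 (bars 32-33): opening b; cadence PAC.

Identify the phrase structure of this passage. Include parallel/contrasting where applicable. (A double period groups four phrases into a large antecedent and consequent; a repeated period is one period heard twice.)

contrasting period

Phrase 1 ends with a half cadence (weaker) and phrase 2 with a perfect authentic cadence (stronger): antecedent + consequent = a period.
The two phrases open with different material (a / b), so the period is contrasting.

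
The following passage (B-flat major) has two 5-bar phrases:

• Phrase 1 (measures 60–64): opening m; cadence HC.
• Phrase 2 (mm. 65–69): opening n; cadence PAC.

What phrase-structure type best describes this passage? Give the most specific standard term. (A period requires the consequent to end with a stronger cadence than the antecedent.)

Phrase 1 ends with a half cadence (weaker) and phrase 2 with a perfect authentic cadence (stronger): antecedent + consequent = a period.
The two phrases open with different material (m / n), so the period is contrasting.

contrasting period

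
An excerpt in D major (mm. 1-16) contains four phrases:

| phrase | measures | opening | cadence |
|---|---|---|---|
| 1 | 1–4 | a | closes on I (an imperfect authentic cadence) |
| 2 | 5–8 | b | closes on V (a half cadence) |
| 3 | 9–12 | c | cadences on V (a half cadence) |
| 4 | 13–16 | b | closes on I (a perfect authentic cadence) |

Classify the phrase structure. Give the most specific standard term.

contrasting double period

Four phrases in two halves: the first half (mm. 1–8) ends with a half cadence, the second (mm. 9–16) with a perfect authentic cadence — a large antecedent–consequent pair, i.e. a double period.
Phrase 3 begins with different material from phrase 1, making it contrasting.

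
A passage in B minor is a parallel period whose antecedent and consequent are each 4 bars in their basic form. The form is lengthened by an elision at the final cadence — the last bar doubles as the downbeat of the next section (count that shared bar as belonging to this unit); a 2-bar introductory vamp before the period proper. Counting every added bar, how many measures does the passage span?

Basic parallel period: 4 + 4 = 8 bars.
8 (basic form) + 2 (introduction) = 10.
The elision shares a bar with the next section but does not change this unit's count.

10 measures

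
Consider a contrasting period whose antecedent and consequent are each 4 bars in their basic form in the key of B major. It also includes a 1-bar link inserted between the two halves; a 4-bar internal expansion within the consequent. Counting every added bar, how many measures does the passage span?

13 measures

Basic contrasting period: 4 + 4 = 8 bars.
8 (basic form) + 1 (link) + 4 (internal expansion) = 13.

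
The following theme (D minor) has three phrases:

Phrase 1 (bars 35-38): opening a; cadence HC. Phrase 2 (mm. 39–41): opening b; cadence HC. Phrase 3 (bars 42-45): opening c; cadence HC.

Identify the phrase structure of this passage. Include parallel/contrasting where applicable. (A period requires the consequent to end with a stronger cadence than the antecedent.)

phrase group

The final phrase closes with a half cadence, which is not stronger than the preceding half cadence; the 3 phrases lack an overall antecedent–consequent design and so form a phrase group.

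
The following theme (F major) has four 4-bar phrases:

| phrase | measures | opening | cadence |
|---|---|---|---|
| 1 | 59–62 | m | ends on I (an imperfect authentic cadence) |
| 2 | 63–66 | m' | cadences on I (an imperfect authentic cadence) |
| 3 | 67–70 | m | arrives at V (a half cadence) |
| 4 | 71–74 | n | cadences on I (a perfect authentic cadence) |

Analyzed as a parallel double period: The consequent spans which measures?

measures 67–74

In a double period the four phrases pair into a large antecedent (phrases 1–2, ending imperfect authentic cadence) and a large consequent (phrases 3–4, ending perfect authentic cadence). The consequent spans mm. 67–74.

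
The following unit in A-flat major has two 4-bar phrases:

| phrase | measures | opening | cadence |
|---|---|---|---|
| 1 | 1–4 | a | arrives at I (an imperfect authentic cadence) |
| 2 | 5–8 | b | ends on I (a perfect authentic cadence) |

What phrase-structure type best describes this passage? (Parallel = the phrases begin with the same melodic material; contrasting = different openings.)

Phrase 1 ends with an imperfect authentic cadence (weaker) and phrase 2 with a perfect authentic cadence (stronger): antecedent + consequent = a period.
The two phrases open with different material (a / b), so the period is contrasting.

contrasting period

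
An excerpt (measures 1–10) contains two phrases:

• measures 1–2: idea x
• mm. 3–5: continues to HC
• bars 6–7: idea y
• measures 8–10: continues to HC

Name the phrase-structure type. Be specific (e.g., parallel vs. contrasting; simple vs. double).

The second phrase closes with a half cadence, which is not stronger than the first phrase's half cadence; without a weak→strong cadential pair there is no antecedent–consequent relationship, so this is a phrase group rather than a period.

phrase group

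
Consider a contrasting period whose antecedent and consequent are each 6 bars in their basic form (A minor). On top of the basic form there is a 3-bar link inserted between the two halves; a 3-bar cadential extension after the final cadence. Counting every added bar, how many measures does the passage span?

18 measures

Basic contrasting period: 6 + 6 = 12 bars.
12 (basic form) + 3 (link) + 3 (cadential extension) = 18.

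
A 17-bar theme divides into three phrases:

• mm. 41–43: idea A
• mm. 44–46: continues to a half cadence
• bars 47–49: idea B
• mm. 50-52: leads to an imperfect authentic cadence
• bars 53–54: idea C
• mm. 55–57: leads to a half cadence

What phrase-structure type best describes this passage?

phrase group

The final phrase closes with a half cadence, which is not stronger than the preceding imperfect authentic cadence; the 3 phrases lack an overall antecedent–consequent design and so form a phrase group.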